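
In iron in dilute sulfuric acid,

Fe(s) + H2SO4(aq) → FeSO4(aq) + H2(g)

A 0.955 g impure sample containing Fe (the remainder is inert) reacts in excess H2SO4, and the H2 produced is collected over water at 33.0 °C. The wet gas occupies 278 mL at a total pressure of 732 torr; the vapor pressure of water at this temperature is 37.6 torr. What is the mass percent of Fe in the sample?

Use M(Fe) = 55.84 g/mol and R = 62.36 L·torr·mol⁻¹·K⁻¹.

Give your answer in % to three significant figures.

P(H2) = 732 − 37.6 = 694.4 torr
n(H2) = PV/RT = (694.4 × 0.2780) / (62.36 × 306.15) = 0.01011 mol
n(Fe) = (1/1) × 0.01011 = 0.01011 mol
m(Fe) = 0.01011 × 55.84 = 0.5645 g
%Fe = 0.5645 / 0.955 × 100 = 59.11%

59.1 %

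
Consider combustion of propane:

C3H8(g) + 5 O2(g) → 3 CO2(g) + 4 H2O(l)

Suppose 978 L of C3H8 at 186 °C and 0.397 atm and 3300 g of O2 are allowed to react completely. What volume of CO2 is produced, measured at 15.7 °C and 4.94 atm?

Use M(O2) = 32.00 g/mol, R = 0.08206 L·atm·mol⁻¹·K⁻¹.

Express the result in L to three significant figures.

148 L

n(C3H8) = PV/RT = (0.397 × 978) / (0.08206 × 459.15) = 10.30 mol
n(O2) = 3300 / 32.00 = 103.1 mol
For 10.30 mol C3H8, stoichiometry requires (5/1) × 10.30 = 51.50 mol O2; 103.1 mol is available, so C3H8 is limiting.
n(CO2) = (3/1) × 10.30 = 30.90 mol
V(CO2) = nRT/P = 30.90 × 0.08206 × 288.85 / 4.94 = 148.3 L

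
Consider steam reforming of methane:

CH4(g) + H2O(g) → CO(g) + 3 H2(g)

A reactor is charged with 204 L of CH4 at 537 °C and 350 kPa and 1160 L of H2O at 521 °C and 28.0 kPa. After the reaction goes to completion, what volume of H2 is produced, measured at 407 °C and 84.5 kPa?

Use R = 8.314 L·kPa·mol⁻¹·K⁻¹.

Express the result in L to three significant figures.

n(CH4) = PV/RT = (350 × 204) / (8.314 × 810.15) = 10.60 mol
n(H2O) = PV/RT = (28.0 × 1160) / (8.314 × 794.15) = 4.919 mol
For 10.60 mol CH4, stoichiometry requires (1/1) × 10.60 = 10.60 mol H2O; 4.919 mol is available, so H2O is limiting.
n(H2) = (3/1) × 4.919 = 14.76 mol
V(H2) = nRT/P = 14.76 × 8.314 × 680.15 / 84.5 = 987.7 L

988 L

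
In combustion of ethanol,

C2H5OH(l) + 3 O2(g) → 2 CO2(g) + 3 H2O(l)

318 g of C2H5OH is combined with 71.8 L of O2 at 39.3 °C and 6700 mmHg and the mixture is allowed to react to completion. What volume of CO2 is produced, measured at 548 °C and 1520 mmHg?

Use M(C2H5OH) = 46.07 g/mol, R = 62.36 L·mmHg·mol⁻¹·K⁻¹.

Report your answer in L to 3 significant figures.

n(C2H5OH) = 318 / 46.07 = 6.903 mol
n(O2) = PV/RT = (6700 × 71.8) / (62.36 × 312.45) = 24.69 mol
For 6.903 mol C2H5OH, stoichiometry requires (3/1) × 6.903 = 20.71 mol O2; 24.69 mol is available, so C2H5OH is limiting.
n(CO2) = (2/1) × 6.903 = 13.81 mol
V(CO2) = nRT/P = 13.81 × 62.36 × 821.15 / 1520 = 465.2 L

465 L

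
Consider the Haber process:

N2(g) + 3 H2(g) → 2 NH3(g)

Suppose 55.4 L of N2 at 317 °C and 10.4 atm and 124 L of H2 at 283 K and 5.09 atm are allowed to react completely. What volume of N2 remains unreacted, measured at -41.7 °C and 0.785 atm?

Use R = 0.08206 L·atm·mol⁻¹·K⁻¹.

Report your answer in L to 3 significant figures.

68.7 L

n(N2) = PV/RT = (10.4 × 55.4) / (0.08206 × 590.15) = 11.90 mol
n(H2) = PV/RT = (5.09 × 124) / (0.08206 × 283) = 27.18 mol
For 11.90 mol N2, stoichiometry requires (3/1) × 11.90 = 35.70 mol H2; 27.18 mol is available, so H2 is limiting.
n(N2) consumed = (1/3) × 27.18 = 9.060 mol; remaining = 11.90 − 9.060 = 2.840 mol
V(N2) = nRT/P = 2.840 × 0.08206 × 231.45 / 0.785 = 68.71 L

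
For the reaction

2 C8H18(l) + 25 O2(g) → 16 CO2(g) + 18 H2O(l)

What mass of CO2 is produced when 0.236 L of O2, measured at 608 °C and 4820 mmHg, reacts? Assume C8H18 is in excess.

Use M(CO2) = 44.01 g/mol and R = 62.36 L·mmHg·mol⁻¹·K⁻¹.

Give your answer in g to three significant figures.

0.583 g

n(O2) = PV/RT = (4820 × 0.236) / (62.36 × 881.15) = 0.02070 mol
n(CO2) = (16/25) × 0.02070 = 0.01325 mol
m(CO2) = 0.01325 × 44.01 = 0.5831 g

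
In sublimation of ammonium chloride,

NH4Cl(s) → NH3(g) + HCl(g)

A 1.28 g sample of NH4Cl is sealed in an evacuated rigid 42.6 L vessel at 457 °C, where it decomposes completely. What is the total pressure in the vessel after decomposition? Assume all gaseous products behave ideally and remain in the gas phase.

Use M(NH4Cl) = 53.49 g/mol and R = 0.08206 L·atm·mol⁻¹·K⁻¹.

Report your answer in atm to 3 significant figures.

n(NH4Cl) = 1.28 / 53.49 = 0.02393 mol
n(gas produced) = (2/1) × 0.02393 = 0.04786 mol
P = nRT/V = 0.04786 × 0.08206 × 730.15 / 42.6 = 0.06731 atm

0.0673 atm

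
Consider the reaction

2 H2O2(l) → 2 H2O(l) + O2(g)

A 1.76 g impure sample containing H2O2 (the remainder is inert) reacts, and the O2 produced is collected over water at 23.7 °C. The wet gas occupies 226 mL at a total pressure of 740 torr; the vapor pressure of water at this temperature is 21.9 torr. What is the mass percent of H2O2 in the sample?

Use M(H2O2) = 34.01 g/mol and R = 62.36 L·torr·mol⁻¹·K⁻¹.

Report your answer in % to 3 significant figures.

P(O2) = 740 − 21.9 = 718.1 torr
n(O2) = PV/RT = (718.1 × 0.2260) / (62.36 × 296.85) = 0.008767 mol
n(H2O2) = (2/1) × 0.008767 = 0.01753 mol
m(H2O2) = 0.01753 × 34.01 = 0.5962 g
%H2O2 = 0.5962 / 1.76 × 100 = 33.88%

33.9 %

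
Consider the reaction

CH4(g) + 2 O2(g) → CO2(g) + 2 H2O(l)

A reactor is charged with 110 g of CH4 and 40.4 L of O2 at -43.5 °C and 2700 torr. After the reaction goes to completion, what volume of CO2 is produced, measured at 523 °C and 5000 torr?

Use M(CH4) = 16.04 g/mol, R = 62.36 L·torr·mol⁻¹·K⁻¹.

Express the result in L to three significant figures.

n(CH4) = 110 / 16.04 = 6.858 mol
n(O2) = PV/RT = (2700 × 40.4) / (62.36 × 229.65) = 7.617 mol
For 6.858 mol CH4, stoichiometry requires (2/1) × 6.858 = 13.72 mol O2; 7.617 mol is available, so O2 is limiting.
n(CO2) = (1/2) × 7.617 = 3.808 mol
V(CO2) = nRT/P = 3.808 × 62.36 × 796.15 / 5000 = 37.81 L

37.8 L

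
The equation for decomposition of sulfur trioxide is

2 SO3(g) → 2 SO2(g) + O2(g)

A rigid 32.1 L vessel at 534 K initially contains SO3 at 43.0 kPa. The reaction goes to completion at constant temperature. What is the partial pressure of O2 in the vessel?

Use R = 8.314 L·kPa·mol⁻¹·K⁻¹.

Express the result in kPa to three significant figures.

n(SO3)₀ = PV/RT = (43.0 × 32.1) / (8.314 × 534) = 0.3109 mol
n(O2) = (1/2) × 0.3109 = 0.1555 mol
P(O2) = nRT/V = 0.1555 × 8.314 × 534 / 32.1 = 21.51 kPa

21.5 kPa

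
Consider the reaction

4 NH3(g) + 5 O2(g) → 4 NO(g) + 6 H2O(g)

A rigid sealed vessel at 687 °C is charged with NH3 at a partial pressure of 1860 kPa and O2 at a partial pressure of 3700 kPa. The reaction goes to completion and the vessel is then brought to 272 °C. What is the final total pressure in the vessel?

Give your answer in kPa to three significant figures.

Because the vessel is rigid and T is held at 687 °C, work the stoichiometry in partial pressures (P_i = n_iRT/V).
P(O2) required for 1860 kPa of NH3 = (5/4) × 1860 = 2325 kPa; available 3700 kPa, so NH3 is limiting.
P(O2) remaining = 3700 − (5/4) × 1860 = 1375 kPa
P(gaseous products) = (4+6)/4 × 1860 = 4650 kPa
P_total at 687 °C = 1375 + 4650 = 6025 kPa
Scaling to 272 °C: P = 6025 × 545.15/960.15 = 3421 kPa

3420 kPa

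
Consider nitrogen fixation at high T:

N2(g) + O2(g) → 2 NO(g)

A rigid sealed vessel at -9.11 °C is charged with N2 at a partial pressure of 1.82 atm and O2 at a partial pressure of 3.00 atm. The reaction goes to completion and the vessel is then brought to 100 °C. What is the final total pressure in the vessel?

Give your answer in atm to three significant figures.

6.81 atm

With V and T fixed, P_i ∝ n_i, so the mole ratios apply directly to partial pressures at -9.11 °C.
P(O2) required for 1.82 atm of N2 = (1/1) × 1.82 = 1.820 atm; available 3.00 atm, so N2 is limiting.
P(O2) remaining = 3.00 − (1/1) × 1.82 = 1.180 atm
P(gaseous products) = (2)/1 × 1.82 = 3.640 atm
P_total at -9.11 °C = 1.180 + 3.640 = 4.820 atm
Scaling to 100 °C: P = 4.820 × 373.15/264.04 = 6.812 atm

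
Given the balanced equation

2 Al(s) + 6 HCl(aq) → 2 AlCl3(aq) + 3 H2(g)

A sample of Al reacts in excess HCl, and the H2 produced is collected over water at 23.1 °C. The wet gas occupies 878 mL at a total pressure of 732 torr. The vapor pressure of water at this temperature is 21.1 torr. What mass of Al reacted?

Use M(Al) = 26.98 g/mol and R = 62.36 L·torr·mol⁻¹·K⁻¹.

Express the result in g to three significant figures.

P(H2) = 732 − 21.1 = 710.9 torr
n(H2) = PV/RT = (710.9 × 0.8780) / (62.36 × 296.25) = 0.03379 mol
n(Al) = (2/3) × 0.03379 = 0.02253 mol
m(Al) = 0.02253 × 26.98 = 0.6079 g

0.608 g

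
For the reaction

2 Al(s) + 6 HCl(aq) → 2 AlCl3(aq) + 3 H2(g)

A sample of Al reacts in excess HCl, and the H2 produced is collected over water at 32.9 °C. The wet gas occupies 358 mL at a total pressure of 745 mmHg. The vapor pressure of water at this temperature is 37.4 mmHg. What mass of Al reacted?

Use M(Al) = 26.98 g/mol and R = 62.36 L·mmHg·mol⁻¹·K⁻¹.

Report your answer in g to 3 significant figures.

P(H2) = 745 − 37.4 = 707.6 mmHg
n(H2) = PV/RT = (707.6 × 0.3580) / (62.36 × 306.05) = 0.01327 mol
n(Al) = (2/3) × 0.01327 = 0.008847 mol
m(Al) = 0.008847 × 26.98 = 0.2387 g

0.239 g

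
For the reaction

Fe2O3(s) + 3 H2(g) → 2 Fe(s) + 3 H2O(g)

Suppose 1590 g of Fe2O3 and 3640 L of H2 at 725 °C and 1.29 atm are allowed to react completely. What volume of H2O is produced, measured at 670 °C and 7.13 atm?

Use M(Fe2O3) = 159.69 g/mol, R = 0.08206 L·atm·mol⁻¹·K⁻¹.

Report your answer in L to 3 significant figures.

324 L

n(Fe2O3) = 1590 / 159.69 = 9.957 mol
n(H2) = PV/RT = (1.29 × 3640) / (0.08206 × 998.15) = 57.33 mol
For 9.957 mol Fe2O3, stoichiometry requires (3/1) × 9.957 = 29.87 mol H2; 57.33 mol is available, so Fe2O3 is limiting.
n(H2O) = (3/1) × 9.957 = 29.87 mol
V(H2O) = nRT/P = 29.87 × 0.08206 × 943.15 / 7.13 = 324.2 L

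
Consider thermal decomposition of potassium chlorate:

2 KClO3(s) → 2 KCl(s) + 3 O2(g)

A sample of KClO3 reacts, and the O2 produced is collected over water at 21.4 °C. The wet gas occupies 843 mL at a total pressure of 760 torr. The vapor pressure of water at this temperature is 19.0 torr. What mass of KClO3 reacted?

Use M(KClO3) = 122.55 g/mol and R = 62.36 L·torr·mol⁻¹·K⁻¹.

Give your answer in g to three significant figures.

P(O2) = 760 − 19.0 = 741.0 torr
n(O2) = PV/RT = (741.0 × 0.8430) / (62.36 × 294.55) = 0.03401 mol
n(KClO3) = (2/3) × 0.03401 = 0.02267 mol
m(KClO3) = 0.02267 × 122.55 = 2.778 g

2.78 g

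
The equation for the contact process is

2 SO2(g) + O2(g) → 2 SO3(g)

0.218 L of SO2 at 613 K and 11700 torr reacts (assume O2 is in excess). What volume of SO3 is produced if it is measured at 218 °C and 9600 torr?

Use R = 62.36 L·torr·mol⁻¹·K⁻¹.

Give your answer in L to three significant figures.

0.213 L

n(SO2) = PV/RT = (11700 × 0.218) / (62.36 × 613) = 0.06672 mol
n(SO3) = (2/2) × 0.06672 = 0.06672 mol
V = nRT/P = 0.06672 × 62.36 × 491.15 / 9600 = 0.2129 L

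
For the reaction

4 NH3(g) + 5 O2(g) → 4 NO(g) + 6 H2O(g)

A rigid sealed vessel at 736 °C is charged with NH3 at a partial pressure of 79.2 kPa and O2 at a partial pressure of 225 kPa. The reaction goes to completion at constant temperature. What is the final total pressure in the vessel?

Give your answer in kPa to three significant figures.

324 kPa

With V and T fixed, P_i ∝ n_i, so the mole ratios apply directly to partial pressures at 736 °C.
P(O2) required for 79.2 kPa of NH3 = (5/4) × 79.2 = 99.00 kPa; available 225 kPa, so NH3 is limiting.
P(O2) remaining = 225 − (5/4) × 79.2 = 126.0 kPa
P(gaseous products) = (4+6)/4 × 79.2 = 198.0 kPa
P_total at 736 °C = 126.0 + 198.0 = 324.0 kPa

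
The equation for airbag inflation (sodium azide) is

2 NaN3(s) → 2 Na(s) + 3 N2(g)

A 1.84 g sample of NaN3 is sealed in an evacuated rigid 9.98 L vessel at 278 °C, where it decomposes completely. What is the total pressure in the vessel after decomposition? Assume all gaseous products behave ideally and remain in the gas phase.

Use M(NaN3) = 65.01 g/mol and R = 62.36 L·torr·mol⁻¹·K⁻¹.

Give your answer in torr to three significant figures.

146 torr

n(NaN3) = 1.84 / 65.01 = 0.02830 mol
n(gas produced) = (3/2) × 0.02830 = 0.04245 mol
P = nRT/V = 0.04245 × 62.36 × 551.15 / 9.98 = 146.2 torr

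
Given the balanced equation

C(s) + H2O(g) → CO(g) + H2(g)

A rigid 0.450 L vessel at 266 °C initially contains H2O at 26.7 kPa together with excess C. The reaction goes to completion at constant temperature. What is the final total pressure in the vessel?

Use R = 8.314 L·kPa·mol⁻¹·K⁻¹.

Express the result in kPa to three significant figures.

Since T and V are fixed, P_final/P_initial = n_final/n_initial = 2/1.
P_final = (2/1) × 26.7 = 53.40 kPa

53.4 kPa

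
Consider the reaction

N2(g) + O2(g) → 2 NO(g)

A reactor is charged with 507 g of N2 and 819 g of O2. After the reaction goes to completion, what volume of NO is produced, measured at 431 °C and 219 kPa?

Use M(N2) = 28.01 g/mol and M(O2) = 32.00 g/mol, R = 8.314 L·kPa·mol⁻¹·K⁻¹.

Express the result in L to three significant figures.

n(N2) = 507 / 28.01 = 18.10 mol
n(O2) = 819 / 32.00 = 25.59 mol
For 18.10 mol N2, stoichiometry requires (1/1) × 18.10 = 18.10 mol O2; 25.59 mol is available, so N2 is limiting.
n(NO) = (2/1) × 18.10 = 36.20 mol
V(NO) = nRT/P = 36.20 × 8.314 × 704.15 / 219 = 967.7 L

968 L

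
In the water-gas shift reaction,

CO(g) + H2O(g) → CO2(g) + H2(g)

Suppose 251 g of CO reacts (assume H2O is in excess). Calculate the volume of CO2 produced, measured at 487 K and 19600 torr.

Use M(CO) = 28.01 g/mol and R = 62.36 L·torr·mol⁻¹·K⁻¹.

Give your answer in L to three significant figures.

13.9 L

n(CO) = 251.0 / 28.01 = 8.961 mol
n(CO2) = (1/1) × 8.961 = 8.961 mol
V = nRT/P = 8.961 × 62.36 × 487 / 19600 = 13.88 L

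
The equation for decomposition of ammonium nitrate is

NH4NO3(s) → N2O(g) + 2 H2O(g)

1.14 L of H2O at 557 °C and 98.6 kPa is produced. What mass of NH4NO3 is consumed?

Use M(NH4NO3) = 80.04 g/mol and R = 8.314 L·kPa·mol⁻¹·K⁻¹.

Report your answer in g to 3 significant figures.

0.652 g

n(H2O) = PV/RT = (98.6 × 1.14) / (8.314 × 830.15) = 0.01629 mol
n(NH4NO3) = (1/2) × 0.01629 = 0.008145 mol
m(NH4NO3) = 0.008145 × 80.04 = 0.6519 g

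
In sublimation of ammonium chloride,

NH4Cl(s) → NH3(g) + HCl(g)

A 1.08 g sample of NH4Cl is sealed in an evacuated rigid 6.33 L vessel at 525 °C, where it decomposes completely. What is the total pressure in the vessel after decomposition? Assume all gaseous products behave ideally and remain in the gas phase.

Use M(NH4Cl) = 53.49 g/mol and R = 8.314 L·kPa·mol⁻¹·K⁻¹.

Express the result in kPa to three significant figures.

n(NH4Cl) = 1.08 / 53.49 = 0.02019 mol
n(gas produced) = (2/1) × 0.02019 = 0.04038 mol
P = nRT/V = 0.04038 × 8.314 × 798.15 / 6.33 = 42.33 kPa

42.3 kPa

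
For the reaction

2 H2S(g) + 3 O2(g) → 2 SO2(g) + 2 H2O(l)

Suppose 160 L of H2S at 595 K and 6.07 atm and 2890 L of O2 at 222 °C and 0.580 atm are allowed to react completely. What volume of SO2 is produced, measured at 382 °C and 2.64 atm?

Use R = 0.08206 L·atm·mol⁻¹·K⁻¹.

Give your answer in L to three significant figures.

n(H2S) = PV/RT = (6.07 × 160) / (0.08206 × 595) = 19.89 mol
n(O2) = PV/RT = (0.580 × 2890) / (0.08206 × 495.15) = 41.25 mol
For 19.89 mol H2S, stoichiometry requires (3/2) × 19.89 = 29.84 mol O2; 41.25 mol is available, so H2S is limiting.
n(SO2) = (2/2) × 19.89 = 19.89 mol
V(SO2) = nRT/P = 19.89 × 0.08206 × 655.15 / 2.64 = 405.0 L

405 L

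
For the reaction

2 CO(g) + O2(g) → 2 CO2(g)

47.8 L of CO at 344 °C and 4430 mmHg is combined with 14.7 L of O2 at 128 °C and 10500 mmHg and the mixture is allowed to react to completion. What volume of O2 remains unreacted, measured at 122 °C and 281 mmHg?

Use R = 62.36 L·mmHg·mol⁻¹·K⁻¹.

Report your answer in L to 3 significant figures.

300 L

n(CO) = PV/RT = (4430 × 47.8) / (62.36 × 617.15) = 5.502 mol
n(O2) = PV/RT = (10500 × 14.7) / (62.36 × 401.15) = 6.170 mol
For 5.502 mol CO, stoichiometry requires (1/2) × 5.502 = 2.751 mol O2; 6.170 mol is available, so CO is limiting.
n(O2) consumed = (1/2) × 5.502 = 2.751 mol; remaining = 6.170 − 2.751 = 3.419 mol
V(O2) = nRT/P = 3.419 × 62.36 × 395.15 / 281 = 299.8 L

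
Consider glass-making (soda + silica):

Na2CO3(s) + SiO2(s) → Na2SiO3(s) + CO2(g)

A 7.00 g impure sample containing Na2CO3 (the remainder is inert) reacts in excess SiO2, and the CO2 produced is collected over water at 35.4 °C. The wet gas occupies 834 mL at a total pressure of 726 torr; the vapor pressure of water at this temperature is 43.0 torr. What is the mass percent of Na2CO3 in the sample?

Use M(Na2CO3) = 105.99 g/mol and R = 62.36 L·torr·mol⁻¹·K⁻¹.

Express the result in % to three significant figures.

P(CO2) = 726 − 43.0 = 683.0 torr
n(CO2) = PV/RT = (683.0 × 0.8340) / (62.36 × 308.55) = 0.02960 mol
n(Na2CO3) = (1/1) × 0.02960 = 0.02960 mol
m(Na2CO3) = 0.02960 × 105.99 = 3.137 g
%Na2CO3 = 3.137 / 7.00 × 100 = 44.81%

44.8 %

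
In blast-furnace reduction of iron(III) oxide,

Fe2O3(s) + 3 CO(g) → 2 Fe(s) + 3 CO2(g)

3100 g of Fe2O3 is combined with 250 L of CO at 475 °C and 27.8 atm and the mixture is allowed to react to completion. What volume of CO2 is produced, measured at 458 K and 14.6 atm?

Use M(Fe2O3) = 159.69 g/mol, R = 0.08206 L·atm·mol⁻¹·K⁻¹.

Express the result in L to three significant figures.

150 L

n(Fe2O3) = 3100 / 159.69 = 19.41 mol
n(CO) = PV/RT = (27.8 × 250) / (0.08206 × 748.15) = 113.2 mol
For 19.41 mol Fe2O3, stoichiometry requires (3/1) × 19.41 = 58.23 mol CO; 113.2 mol is available, so Fe2O3 is limiting.
n(CO2) = (3/1) × 19.41 = 58.23 mol
V(CO2) = nRT/P = 58.23 × 0.08206 × 458 / 14.6 = 149.9 L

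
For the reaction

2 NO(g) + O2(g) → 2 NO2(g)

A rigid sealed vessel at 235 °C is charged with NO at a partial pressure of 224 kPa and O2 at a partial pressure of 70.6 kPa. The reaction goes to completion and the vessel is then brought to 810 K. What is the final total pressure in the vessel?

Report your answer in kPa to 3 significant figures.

357 kPa

With V and T fixed, P_i ∝ n_i, so the mole ratios apply directly to partial pressures at 235 °C.
P(O2) required for 224 kPa of NO = (1/2) × 224 = 112.0 kPa; available 70.6 kPa, so O2 is limiting.
P(NO) remaining = 224 − (2/1) × 70.6 = 82.80 kPa
P(gaseous products) = (2)/1 × 70.6 = 141.2 kPa
P_total at 235 °C = 82.80 + 141.2 = 224.0 kPa
Scaling to 810 K: P = 224.0 × 810/508.15 = 357.1 kPa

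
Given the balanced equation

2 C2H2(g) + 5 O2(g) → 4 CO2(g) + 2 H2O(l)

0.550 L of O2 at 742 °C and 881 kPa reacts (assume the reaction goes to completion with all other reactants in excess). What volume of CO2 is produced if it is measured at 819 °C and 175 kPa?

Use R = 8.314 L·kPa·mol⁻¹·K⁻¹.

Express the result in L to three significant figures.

n(O2) = PV/RT = (881 × 0.550) / (8.314 × 1015.15) = 0.05741 mol
n(CO2) = (4/5) × 0.05741 = 0.04593 mol
V = nRT/P = 0.04593 × 8.314 × 1092.15 / 175 = 2.383 L

2.38 L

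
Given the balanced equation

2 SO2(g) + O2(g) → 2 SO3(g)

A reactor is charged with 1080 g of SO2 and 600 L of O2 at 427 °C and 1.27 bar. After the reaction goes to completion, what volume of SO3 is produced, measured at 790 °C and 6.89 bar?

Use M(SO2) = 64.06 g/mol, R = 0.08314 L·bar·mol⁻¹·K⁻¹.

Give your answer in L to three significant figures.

216 L

n(SO2) = 1080 / 64.06 = 16.86 mol
n(O2) = PV/RT = (1.27 × 600) / (0.08314 × 700.15) = 13.09 mol
For 16.86 mol SO2, stoichiometry requires (1/2) × 16.86 = 8.430 mol O2; 13.09 mol is available, so SO2 is limiting.
n(SO3) = (2/2) × 16.86 = 16.86 mol
V(SO3) = nRT/P = 16.86 × 0.08314 × 1063.15 / 6.89 = 216.3 L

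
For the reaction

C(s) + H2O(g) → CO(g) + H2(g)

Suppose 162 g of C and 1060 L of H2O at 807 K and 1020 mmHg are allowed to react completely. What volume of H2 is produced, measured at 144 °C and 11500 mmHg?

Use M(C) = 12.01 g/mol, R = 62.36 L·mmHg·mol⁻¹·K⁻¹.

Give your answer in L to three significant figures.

n(C) = 162 / 12.01 = 13.49 mol
n(H2O) = PV/RT = (1020 × 1060) / (62.36 × 807) = 21.48 mol
For 13.49 mol C, stoichiometry requires (1/1) × 13.49 = 13.49 mol H2O; 21.48 mol is available, so C is limiting.
n(H2) = (1/1) × 13.49 = 13.49 mol
V(H2) = nRT/P = 13.49 × 62.36 × 417.15 / 11500 = 30.51 L

30.5 L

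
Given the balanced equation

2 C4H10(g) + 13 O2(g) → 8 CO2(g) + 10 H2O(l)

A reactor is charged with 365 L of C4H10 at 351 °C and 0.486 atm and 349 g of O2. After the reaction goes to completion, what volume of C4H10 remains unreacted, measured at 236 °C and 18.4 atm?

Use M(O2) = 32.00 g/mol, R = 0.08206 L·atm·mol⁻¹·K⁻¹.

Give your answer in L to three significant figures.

n(C4H10) = PV/RT = (0.486 × 365) / (0.08206 × 624.15) = 3.463 mol
n(O2) = 349 / 32.00 = 10.91 mol
For 3.463 mol C4H10, stoichiometry requires (13/2) × 3.463 = 22.51 mol O2; 10.91 mol is available, so O2 is limiting.
n(C4H10) consumed = (2/13) × 10.91 = 1.678 mol; remaining = 3.463 − 1.678 = 1.785 mol
V(C4H10) = nRT/P = 1.785 × 0.08206 × 509.15 / 18.4 = 4.053 L

4.05 L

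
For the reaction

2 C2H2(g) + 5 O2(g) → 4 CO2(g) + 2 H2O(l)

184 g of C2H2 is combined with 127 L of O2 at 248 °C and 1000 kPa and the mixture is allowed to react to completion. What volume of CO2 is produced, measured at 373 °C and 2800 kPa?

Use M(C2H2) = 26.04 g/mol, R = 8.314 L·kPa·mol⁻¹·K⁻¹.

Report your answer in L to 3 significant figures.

27.1 L

n(C2H2) = 184 / 26.04 = 7.066 mol
n(O2) = PV/RT = (1000 × 127) / (8.314 × 521.15) = 29.31 mol
For 7.066 mol C2H2, stoichiometry requires (5/2) × 7.066 = 17.66 mol O2; 29.31 mol is available, so C2H2 is limiting.
n(CO2) = (4/2) × 7.066 = 14.13 mol
V(CO2) = nRT/P = 14.13 × 8.314 × 646.15 / 2800 = 27.11 L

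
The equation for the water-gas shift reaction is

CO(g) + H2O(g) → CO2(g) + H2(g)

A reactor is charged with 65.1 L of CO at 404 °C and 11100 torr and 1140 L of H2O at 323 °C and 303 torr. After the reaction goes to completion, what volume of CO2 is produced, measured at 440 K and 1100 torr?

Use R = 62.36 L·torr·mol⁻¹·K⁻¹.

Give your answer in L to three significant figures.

n(CO) = PV/RT = (11100 × 65.1) / (62.36 × 677.15) = 17.11 mol
n(H2O) = PV/RT = (303 × 1140) / (62.36 × 596.15) = 9.291 mol
For 17.11 mol CO, stoichiometry requires (1/1) × 17.11 = 17.11 mol H2O; 9.291 mol is available, so H2O is limiting.
n(CO2) = (1/1) × 9.291 = 9.291 mol
V(CO2) = nRT/P = 9.291 × 62.36 × 440 / 1100 = 231.8 L

232 L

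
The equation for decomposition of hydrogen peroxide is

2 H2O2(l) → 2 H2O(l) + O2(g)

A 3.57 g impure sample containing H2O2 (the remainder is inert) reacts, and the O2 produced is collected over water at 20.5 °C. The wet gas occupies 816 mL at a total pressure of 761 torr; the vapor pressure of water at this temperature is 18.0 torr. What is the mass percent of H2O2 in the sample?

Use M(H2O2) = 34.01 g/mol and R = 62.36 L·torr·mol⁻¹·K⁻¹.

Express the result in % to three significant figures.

P(O2) = 761 − 18.0 = 743.0 torr
n(O2) = PV/RT = (743.0 × 0.8160) / (62.36 × 293.65) = 0.03311 mol
n(H2O2) = (2/1) × 0.03311 = 0.06622 mol
m(H2O2) = 0.06622 × 34.01 = 2.252 g
%H2O2 = 2.252 / 3.57 × 100 = 63.08%

63.1 %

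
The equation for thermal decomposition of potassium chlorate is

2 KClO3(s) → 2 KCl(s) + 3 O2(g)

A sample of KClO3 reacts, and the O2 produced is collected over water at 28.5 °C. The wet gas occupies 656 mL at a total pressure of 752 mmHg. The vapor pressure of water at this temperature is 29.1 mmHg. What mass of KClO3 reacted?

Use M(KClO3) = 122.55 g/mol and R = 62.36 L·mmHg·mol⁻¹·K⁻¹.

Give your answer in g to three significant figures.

2.06 g

P(O2) = 752 − 29.1 = 722.9 mmHg
n(O2) = PV/RT = (722.9 × 0.6560) / (62.36 × 301.65) = 0.02521 mol
n(KClO3) = (2/3) × 0.02521 = 0.01681 mol
m(KClO3) = 0.01681 × 122.55 = 2.060 g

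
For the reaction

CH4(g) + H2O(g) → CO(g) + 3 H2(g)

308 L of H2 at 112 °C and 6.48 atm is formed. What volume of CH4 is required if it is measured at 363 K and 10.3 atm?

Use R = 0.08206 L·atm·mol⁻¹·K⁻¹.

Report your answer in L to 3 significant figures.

n(H2) = PV/RT = (6.48 × 308) / (0.08206 × 385.15) = 63.15 mol
n(CH4) = (1/3) × 63.15 = 21.05 mol
V = nRT/P = 21.05 × 0.08206 × 363 / 10.3 = 60.88 L

60.9 L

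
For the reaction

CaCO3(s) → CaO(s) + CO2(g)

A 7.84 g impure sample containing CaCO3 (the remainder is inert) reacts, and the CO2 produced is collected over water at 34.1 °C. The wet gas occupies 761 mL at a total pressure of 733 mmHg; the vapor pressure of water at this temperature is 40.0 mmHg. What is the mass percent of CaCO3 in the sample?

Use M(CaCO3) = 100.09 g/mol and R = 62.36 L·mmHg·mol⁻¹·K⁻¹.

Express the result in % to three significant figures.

35.1 %

P(CO2) = 733 − 40.0 = 693.0 mmHg
n(CO2) = PV/RT = (693.0 × 0.7610) / (62.36 × 307.25) = 0.02752 mol
n(CaCO3) = (1/1) × 0.02752 = 0.02752 mol
m(CaCO3) = 0.02752 × 100.09 = 2.754 g
%CaCO3 = 2.754 / 7.84 × 100 = 35.13%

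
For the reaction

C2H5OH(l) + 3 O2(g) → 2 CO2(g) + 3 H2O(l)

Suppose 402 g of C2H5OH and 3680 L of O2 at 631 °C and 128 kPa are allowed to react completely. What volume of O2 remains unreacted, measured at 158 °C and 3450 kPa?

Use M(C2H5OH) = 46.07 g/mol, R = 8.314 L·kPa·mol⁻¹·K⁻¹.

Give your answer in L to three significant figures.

n(C2H5OH) = 402 / 46.07 = 8.726 mol
n(O2) = PV/RT = (128 × 3680) / (8.314 × 904.15) = 62.66 mol
For 8.726 mol C2H5OH, stoichiometry requires (3/1) × 8.726 = 26.18 mol O2; 62.66 mol is available, so C2H5OH is limiting.
n(O2) consumed = (3/1) × 8.726 = 26.18 mol; remaining = 62.66 − 26.18 = 36.48 mol
V(O2) = nRT/P = 36.48 × 8.314 × 431.15 / 3450 = 37.90 L

37.9 L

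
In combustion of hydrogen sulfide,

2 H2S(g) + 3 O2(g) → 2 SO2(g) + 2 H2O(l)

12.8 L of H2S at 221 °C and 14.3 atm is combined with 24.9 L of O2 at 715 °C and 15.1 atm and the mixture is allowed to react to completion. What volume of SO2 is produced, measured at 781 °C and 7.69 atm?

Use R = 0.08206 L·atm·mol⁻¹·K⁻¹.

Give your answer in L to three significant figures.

n(H2S) = PV/RT = (14.3 × 12.8) / (0.08206 × 494.15) = 4.514 mol
n(O2) = PV/RT = (15.1 × 24.9) / (0.08206 × 988.15) = 4.637 mol
For 4.514 mol H2S, stoichiometry requires (3/2) × 4.514 = 6.771 mol O2; 4.637 mol is available, so O2 is limiting.
n(SO2) = (2/3) × 4.637 = 3.091 mol
V(SO2) = nRT/P = 3.091 × 0.08206 × 1054.15 / 7.69 = 34.77 L

34.8 L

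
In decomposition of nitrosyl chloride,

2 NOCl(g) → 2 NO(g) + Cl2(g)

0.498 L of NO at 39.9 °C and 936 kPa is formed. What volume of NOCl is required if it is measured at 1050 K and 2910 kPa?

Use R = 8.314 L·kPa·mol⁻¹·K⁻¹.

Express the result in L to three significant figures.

n(NO) = PV/RT = (936 × 0.498) / (8.314 × 313.05) = 0.1791 mol
n(NOCl) = (2/2) × 0.1791 = 0.1791 mol
V = nRT/P = 0.1791 × 8.314 × 1050 / 2910 = 0.5373 L

0.537 L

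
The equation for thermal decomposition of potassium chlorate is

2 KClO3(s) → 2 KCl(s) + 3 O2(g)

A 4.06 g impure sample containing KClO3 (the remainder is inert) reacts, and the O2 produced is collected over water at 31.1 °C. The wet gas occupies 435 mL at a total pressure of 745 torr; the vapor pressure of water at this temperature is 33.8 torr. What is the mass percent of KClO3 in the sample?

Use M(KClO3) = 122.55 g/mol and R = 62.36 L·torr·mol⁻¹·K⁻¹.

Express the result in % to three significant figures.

P(O2) = 745 − 33.8 = 711.2 torr
n(O2) = PV/RT = (711.2 × 0.4350) / (62.36 × 304.25) = 0.01631 mol
n(KClO3) = (2/3) × 0.01631 = 0.01087 mol
m(KClO3) = 0.01087 × 122.55 = 1.332 g
%KClO3 = 1.332 / 4.06 × 100 = 32.81%

32.8 %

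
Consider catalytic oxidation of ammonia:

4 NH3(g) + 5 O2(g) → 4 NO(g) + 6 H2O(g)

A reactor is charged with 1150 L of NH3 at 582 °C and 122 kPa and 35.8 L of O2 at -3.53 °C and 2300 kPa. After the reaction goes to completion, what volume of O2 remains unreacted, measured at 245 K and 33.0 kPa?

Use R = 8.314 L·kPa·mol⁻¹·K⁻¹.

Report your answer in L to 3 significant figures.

745 L

n(NH3) = PV/RT = (122 × 1150) / (8.314 × 855.15) = 19.73 mol
n(O2) = PV/RT = (2300 × 35.8) / (8.314 × 269.62) = 36.73 mol
For 19.73 mol NH3, stoichiometry requires (5/4) × 19.73 = 24.66 mol O2; 36.73 mol is available, so NH3 is limiting.
n(O2) consumed = (5/4) × 19.73 = 24.66 mol; remaining = 36.73 − 24.66 = 12.07 mol
V(O2) = nRT/P = 12.07 × 8.314 × 245 / 33.0 = 745.0 L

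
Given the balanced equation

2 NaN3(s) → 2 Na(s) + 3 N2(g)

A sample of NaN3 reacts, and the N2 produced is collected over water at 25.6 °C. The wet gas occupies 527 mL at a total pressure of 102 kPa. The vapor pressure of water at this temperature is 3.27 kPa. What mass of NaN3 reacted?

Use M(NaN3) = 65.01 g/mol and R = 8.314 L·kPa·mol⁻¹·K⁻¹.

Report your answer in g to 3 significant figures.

P(N2) = 102 − 3.27 = 98.73 kPa
n(N2) = PV/RT = (98.73 × 0.5270) / (8.314 × 298.75) = 0.02095 mol
n(NaN3) = (2/3) × 0.02095 = 0.01397 mol
m(NaN3) = 0.01397 × 65.01 = 0.9082 g

0.908 g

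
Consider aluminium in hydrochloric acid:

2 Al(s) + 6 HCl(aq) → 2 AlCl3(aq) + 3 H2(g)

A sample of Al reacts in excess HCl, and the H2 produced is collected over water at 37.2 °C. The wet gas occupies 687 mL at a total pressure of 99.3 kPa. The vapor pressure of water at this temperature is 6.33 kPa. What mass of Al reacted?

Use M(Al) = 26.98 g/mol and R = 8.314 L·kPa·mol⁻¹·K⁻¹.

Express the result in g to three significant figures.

0.445 g

P(H2) = 99.3 − 6.33 = 92.97 kPa
n(H2) = PV/RT = (92.97 × 0.6870) / (8.314 × 310.35) = 0.02475 mol
n(Al) = (2/3) × 0.02475 = 0.01650 mol
m(Al) = 0.01650 × 26.98 = 0.4452 g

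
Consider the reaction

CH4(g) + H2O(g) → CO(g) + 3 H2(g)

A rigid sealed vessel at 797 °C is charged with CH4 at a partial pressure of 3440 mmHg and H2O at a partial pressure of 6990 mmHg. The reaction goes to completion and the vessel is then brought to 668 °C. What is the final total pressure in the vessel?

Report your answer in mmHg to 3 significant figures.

15200 mmHg

With V and T fixed, P_i ∝ n_i, so the mole ratios apply directly to partial pressures at 797 °C.
P(H2O) required for 3440 mmHg of CH4 = (1/1) × 3440 = 3440 mmHg; available 6990 mmHg, so CH4 is limiting.
P(H2O) remaining = 6990 − (1/1) × 3440 = 3550 mmHg
P(gaseous products) = (1+3)/1 × 3440 = 13760 mmHg
P_total at 797 °C = 3550 + 13760 = 17310 mmHg
Scaling to 668 °C: P = 17310 × 941.15/1070.15 = 15220 mmHg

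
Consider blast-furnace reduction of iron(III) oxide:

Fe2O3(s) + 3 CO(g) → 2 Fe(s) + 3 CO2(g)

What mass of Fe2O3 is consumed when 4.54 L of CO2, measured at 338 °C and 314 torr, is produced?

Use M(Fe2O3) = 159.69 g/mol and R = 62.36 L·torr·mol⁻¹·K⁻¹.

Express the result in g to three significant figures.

n(CO2) = PV/RT = (314 × 4.54) / (62.36 × 611.15) = 0.03741 mol
n(Fe2O3) = (1/3) × 0.03741 = 0.01247 mol
m(Fe2O3) = 0.01247 × 159.69 = 1.991 g

1.99 g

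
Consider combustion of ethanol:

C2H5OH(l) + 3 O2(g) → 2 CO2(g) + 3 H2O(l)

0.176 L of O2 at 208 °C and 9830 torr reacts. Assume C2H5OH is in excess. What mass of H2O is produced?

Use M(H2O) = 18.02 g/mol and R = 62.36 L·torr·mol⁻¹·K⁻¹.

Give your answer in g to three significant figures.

1.04 g

n(O2) = PV/RT = (9830 × 0.176) / (62.36 × 481.15) = 0.05766 mol
n(H2O) = (3/3) × 0.05766 = 0.05766 mol
m(H2O) = 0.05766 × 18.02 = 1.039 g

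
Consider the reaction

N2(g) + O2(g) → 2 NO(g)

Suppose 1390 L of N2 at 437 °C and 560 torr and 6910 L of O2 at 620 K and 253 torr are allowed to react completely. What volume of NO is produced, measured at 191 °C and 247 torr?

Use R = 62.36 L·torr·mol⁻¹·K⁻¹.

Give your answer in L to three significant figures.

n(N2) = PV/RT = (560 × 1390) / (62.36 × 710.15) = 17.58 mol
n(O2) = PV/RT = (253 × 6910) / (62.36 × 620) = 45.22 mol
For 17.58 mol N2, stoichiometry requires (1/1) × 17.58 = 17.58 mol O2; 45.22 mol is available, so N2 is limiting.
n(NO) = (2/1) × 17.58 = 35.16 mol
V(NO) = nRT/P = 35.16 × 62.36 × 464.15 / 247 = 4120 L

4120 L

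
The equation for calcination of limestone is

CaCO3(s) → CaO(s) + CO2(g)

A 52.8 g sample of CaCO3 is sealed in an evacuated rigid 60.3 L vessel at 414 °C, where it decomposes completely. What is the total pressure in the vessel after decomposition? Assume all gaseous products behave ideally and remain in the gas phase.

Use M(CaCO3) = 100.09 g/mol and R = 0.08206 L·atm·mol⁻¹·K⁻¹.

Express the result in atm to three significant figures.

n(CaCO3) = 52.8 / 100.09 = 0.5275 mol
n(gas produced) = (1/1) × 0.5275 = 0.5275 mol
P = nRT/V = 0.5275 × 0.08206 × 687.15 / 60.3 = 0.4933 atm

0.493 atm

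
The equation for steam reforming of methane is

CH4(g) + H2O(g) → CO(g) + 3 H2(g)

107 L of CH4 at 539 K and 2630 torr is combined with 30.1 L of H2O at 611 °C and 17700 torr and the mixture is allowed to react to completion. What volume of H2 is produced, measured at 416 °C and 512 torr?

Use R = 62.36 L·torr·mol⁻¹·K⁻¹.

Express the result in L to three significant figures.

2110 L

n(CH4) = PV/RT = (2630 × 107) / (62.36 × 539) = 8.372 mol
n(H2O) = PV/RT = (17700 × 30.1) / (62.36 × 884.15) = 9.663 mol
For 8.372 mol CH4, stoichiometry requires (1/1) × 8.372 = 8.372 mol H2O; 9.663 mol is available, so CH4 is limiting.
n(H2) = (3/1) × 8.372 = 25.12 mol
V(H2) = nRT/P = 25.12 × 62.36 × 689.15 / 512 = 2108 L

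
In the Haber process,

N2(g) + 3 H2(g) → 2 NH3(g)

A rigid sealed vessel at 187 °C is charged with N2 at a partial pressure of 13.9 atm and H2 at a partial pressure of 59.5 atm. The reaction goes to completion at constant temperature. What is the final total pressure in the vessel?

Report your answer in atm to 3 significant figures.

45.6 atm

With V and T fixed, P_i ∝ n_i, so the mole ratios apply directly to partial pressures at 187 °C.
P(H2) required for 13.9 atm of N2 = (3/1) × 13.9 = 41.70 atm; available 59.5 atm, so N2 is limiting.
P(H2) remaining = 59.5 − (3/1) × 13.9 = 17.80 atm
P(gaseous products) = (2)/1 × 13.9 = 27.80 atm
P_total at 187 °C = 17.80 + 27.80 = 45.60 atm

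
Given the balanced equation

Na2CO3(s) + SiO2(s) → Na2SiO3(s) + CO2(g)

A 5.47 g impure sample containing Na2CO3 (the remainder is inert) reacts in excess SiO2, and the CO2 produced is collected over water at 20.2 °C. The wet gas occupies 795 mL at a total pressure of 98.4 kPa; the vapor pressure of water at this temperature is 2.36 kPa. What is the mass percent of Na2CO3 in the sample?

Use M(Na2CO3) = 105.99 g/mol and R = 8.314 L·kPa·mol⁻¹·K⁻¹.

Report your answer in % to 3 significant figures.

60.7 %

P(CO2) = 98.4 − 2.36 = 96.04 kPa
n(CO2) = PV/RT = (96.04 × 0.7950) / (8.314 × 293.35) = 0.03131 mol
n(Na2CO3) = (1/1) × 0.03131 = 0.03131 mol
m(Na2CO3) = 0.03131 × 105.99 = 3.319 g
%Na2CO3 = 3.319 / 5.47 × 100 = 60.68%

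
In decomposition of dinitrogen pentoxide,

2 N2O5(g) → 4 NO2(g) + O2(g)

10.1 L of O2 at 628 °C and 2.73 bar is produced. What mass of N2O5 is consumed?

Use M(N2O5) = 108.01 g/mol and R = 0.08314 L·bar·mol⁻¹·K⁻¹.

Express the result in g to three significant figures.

n(O2) = PV/RT = (2.73 × 10.1) / (0.08314 × 901.15) = 0.3680 mol
n(N2O5) = (2/1) × 0.3680 = 0.7360 mol
m(N2O5) = 0.7360 × 108.01 = 79.50 g

79.5 g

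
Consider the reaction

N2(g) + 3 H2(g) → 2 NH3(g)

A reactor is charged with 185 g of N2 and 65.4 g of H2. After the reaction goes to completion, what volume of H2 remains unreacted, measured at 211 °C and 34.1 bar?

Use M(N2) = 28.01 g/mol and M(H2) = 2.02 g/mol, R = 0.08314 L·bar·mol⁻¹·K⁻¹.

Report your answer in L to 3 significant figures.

n(N2) = 185 / 28.01 = 6.605 mol
n(H2) = 65.4 / 2.02 = 32.38 mol
For 6.605 mol N2, stoichiometry requires (3/1) × 6.605 = 19.82 mol H2; 32.38 mol is available, so N2 is limiting.
n(H2) consumed = (3/1) × 6.605 = 19.82 mol; remaining = 32.38 − 19.82 = 12.56 mol
V(H2) = nRT/P = 12.56 × 0.08314 × 484.15 / 34.1 = 14.83 L

14.8 L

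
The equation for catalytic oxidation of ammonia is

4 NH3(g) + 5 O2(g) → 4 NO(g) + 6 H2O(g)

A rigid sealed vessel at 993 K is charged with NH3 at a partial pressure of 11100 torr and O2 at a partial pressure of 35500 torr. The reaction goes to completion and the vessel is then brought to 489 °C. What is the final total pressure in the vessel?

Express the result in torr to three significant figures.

Because the vessel is rigid and T is held at 993 K, work the stoichiometry in partial pressures (P_i = n_iRT/V).
P(O2) required for 11100 torr of NH3 = (5/4) × 11100 = 13880 torr; available 35500 torr, so NH3 is limiting.
P(O2) remaining = 35500 − (5/4) × 11100 = 21620 torr
P(gaseous products) = (4+6)/4 × 11100 = 27750 torr
P_total at 993 K = 21620 + 27750 = 49370 torr
Scaling to 489 °C: P = 49370 × 762.15/993 = 37890 torr

37900 torr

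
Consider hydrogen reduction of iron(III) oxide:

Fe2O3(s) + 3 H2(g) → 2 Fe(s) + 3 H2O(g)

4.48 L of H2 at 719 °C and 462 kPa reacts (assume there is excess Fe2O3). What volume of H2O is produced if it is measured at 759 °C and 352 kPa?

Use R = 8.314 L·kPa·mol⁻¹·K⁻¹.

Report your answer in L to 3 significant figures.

6.12 L

n(H2) = PV/RT = (462 × 4.48) / (8.314 × 992.15) = 0.2509 mol
n(H2O) = (3/3) × 0.2509 = 0.2509 mol
V = nRT/P = 0.2509 × 8.314 × 1032.15 / 352 = 6.117 L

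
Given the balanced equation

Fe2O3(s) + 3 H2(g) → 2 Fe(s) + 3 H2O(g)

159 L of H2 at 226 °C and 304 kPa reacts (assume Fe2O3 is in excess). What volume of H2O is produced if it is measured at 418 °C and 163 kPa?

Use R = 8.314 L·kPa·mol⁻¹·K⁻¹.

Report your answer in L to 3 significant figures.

n(H2) = PV/RT = (304 × 159) / (8.314 × 499.15) = 11.65 mol
n(H2O) = (3/3) × 11.65 = 11.65 mol
V = nRT/P = 11.65 × 8.314 × 691.15 / 163 = 410.7 L

411 L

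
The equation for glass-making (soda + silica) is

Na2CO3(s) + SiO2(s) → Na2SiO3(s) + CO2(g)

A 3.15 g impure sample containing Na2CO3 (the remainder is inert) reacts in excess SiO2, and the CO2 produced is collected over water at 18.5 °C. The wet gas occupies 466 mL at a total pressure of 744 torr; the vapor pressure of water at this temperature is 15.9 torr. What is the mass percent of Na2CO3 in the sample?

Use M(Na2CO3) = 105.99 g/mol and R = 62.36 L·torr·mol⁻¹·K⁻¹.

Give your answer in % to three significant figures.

62.8 %

P(CO2) = 744 − 15.9 = 728.1 torr
n(CO2) = PV/RT = (728.1 × 0.4660) / (62.36 × 291.65) = 0.01866 mol
n(Na2CO3) = (1/1) × 0.01866 = 0.01866 mol
m(Na2CO3) = 0.01866 × 105.99 = 1.978 g
%Na2CO3 = 1.978 / 3.15 × 100 = 62.79%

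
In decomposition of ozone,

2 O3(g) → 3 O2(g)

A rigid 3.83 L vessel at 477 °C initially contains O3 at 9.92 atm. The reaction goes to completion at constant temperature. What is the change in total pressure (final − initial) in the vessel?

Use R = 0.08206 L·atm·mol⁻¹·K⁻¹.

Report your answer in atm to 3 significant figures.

4.96 atm

Rigid vessel, constant T ⇒ P scales with total gas moles (2 → 3).
P_final = (3/2) × 9.92 = 14.88 atm; ΔP = 14.88 − 9.92 = 4.960 atm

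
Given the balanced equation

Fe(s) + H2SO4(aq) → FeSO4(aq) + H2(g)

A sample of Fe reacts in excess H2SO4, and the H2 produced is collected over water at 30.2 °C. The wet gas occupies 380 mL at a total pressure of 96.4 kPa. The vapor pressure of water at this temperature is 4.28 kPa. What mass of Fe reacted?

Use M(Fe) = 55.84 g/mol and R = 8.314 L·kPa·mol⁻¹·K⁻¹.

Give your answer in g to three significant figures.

0.775 g

P(H2) = 96.4 − 4.28 = 92.12 kPa
n(H2) = PV/RT = (92.12 × 0.3800) / (8.314 × 303.35) = 0.01388 mol
n(Fe) = (1/1) × 0.01388 = 0.01388 mol
m(Fe) = 0.01388 × 55.84 = 0.7751 g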